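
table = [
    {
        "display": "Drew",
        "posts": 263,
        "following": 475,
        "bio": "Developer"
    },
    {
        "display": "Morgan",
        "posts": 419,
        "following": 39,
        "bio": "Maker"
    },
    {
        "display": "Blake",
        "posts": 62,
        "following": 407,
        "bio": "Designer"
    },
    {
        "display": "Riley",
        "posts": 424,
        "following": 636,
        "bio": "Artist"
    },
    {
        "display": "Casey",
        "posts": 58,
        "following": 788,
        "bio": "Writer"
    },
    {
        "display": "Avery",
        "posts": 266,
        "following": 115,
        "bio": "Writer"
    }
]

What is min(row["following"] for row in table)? 39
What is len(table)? 6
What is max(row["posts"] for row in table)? 424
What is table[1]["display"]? "Morgan"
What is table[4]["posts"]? 58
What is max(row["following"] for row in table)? 788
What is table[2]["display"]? "Blake"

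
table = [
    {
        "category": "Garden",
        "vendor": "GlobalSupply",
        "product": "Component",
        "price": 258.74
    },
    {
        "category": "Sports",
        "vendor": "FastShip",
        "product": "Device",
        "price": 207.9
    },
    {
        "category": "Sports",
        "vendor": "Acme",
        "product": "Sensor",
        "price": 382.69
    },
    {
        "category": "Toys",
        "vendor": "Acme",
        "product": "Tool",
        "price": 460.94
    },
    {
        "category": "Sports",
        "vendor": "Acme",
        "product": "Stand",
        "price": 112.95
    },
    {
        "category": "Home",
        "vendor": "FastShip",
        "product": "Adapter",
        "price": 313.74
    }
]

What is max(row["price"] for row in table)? 460.94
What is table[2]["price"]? 382.69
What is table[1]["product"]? "Device"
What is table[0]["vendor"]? "GlobalSupply"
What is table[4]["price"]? 112.95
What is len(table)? 6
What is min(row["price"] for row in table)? 112.95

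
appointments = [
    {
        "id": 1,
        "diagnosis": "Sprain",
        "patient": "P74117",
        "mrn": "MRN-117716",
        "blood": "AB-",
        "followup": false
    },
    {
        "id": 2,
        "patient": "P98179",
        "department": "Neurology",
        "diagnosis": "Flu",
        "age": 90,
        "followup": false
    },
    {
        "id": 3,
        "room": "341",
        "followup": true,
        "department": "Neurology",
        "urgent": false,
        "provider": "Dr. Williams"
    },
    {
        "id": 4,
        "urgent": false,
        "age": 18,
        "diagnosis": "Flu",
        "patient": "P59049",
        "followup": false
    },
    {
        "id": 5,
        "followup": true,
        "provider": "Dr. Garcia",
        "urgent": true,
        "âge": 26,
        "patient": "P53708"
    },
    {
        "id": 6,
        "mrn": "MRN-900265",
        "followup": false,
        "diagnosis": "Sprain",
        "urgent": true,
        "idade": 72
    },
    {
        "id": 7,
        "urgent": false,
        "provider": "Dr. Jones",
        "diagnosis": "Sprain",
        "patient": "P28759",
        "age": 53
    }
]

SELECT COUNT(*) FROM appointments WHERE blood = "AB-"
1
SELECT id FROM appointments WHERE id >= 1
[1, 2, 3, 4, 5, 6, 7]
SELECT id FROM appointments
[1, 2, 3, 4, 5, 6, 7]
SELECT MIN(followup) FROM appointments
False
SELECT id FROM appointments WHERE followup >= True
[3, 5]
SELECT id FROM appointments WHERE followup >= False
[1, 2, 3, 4, 5, 6]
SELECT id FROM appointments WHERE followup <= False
[1, 2, 4, 6]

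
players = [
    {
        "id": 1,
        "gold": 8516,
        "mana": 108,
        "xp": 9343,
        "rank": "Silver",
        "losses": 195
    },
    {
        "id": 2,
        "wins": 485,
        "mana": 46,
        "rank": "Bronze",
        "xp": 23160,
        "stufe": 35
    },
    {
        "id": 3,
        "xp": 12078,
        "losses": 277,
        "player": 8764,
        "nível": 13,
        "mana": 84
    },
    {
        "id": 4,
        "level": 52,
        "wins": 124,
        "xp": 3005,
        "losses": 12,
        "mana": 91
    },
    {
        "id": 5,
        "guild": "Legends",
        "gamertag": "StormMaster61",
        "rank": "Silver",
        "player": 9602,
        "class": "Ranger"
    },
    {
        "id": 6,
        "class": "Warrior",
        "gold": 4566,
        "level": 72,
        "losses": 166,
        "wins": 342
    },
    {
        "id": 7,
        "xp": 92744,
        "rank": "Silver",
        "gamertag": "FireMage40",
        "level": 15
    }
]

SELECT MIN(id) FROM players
1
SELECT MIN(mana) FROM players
46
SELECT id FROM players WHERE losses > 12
[1, 3, 6]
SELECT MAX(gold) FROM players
8516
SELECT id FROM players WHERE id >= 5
[5, 6, 7]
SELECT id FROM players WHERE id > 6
[7]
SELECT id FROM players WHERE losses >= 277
[3]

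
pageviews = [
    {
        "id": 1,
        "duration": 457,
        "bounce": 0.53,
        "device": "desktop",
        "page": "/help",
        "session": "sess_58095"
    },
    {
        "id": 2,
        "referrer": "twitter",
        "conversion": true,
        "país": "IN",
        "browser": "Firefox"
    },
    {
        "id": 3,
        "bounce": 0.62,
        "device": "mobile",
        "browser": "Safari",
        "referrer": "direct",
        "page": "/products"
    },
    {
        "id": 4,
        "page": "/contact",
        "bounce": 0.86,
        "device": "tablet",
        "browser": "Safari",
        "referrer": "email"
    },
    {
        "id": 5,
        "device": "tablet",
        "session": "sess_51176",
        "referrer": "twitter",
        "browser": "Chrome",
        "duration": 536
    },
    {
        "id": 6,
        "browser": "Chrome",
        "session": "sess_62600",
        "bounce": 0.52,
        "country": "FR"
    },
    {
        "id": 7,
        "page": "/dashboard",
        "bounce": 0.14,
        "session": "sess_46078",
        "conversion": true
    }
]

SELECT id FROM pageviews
[1, 2, 3, 4, 5, 6, 7]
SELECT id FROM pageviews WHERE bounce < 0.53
[6, 7]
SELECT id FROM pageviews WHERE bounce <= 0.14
[7]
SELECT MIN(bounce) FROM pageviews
0.14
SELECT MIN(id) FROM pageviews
1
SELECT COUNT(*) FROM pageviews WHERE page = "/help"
1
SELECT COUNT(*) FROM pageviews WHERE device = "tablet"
2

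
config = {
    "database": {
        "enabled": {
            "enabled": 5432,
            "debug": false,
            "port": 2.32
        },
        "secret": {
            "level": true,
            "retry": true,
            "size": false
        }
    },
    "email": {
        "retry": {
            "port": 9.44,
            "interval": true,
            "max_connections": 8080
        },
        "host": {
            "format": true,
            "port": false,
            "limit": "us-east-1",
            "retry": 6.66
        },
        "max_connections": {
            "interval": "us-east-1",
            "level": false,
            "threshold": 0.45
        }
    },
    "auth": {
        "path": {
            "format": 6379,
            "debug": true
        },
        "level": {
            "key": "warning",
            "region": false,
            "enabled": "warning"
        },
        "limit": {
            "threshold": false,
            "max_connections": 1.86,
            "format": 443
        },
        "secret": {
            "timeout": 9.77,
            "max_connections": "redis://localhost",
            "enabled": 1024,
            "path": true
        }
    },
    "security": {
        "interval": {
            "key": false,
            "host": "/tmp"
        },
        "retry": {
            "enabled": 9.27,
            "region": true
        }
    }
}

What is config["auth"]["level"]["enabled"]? "warning"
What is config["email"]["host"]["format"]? True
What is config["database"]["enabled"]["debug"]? False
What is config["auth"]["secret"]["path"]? True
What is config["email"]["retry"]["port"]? 9.44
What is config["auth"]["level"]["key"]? "warning"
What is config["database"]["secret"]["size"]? False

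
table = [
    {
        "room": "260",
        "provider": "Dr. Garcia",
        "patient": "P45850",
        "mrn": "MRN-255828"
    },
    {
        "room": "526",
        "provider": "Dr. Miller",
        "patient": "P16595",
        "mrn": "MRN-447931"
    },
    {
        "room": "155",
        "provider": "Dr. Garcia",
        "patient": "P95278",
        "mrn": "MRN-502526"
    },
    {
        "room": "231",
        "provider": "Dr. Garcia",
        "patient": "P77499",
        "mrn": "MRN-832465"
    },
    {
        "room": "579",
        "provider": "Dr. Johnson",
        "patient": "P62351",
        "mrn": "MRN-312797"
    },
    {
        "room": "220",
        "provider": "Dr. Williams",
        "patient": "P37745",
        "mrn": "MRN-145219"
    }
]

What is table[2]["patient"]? "P95278"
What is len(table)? 6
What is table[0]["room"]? "260"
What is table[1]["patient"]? "P16595"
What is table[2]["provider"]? "Dr. Garcia"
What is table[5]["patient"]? "P37745"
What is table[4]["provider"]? "Dr. Johnson"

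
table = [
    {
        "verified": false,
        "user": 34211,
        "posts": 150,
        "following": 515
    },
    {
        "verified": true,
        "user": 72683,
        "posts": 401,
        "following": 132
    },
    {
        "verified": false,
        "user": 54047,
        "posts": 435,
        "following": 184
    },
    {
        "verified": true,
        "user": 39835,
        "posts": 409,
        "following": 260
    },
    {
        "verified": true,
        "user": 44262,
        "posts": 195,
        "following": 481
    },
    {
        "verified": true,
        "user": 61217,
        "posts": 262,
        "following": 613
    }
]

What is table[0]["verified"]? False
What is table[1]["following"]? 132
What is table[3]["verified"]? True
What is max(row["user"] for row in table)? 72683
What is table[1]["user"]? 72683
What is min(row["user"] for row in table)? 34211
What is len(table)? 6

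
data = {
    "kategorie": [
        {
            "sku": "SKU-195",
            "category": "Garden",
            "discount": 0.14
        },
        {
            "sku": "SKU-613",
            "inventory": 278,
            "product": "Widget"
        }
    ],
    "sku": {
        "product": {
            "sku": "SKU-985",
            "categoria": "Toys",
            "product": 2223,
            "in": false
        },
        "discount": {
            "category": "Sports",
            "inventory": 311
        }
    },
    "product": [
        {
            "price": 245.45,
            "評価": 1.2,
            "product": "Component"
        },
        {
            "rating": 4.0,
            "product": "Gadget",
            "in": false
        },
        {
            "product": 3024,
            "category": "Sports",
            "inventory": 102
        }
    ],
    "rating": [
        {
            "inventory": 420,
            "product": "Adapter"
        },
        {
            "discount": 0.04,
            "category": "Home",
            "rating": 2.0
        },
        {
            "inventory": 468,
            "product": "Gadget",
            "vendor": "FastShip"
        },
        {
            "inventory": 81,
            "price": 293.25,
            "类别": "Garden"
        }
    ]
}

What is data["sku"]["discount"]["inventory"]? 311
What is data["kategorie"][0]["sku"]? "SKU-195"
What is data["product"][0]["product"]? "Component"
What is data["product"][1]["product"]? "Gadget"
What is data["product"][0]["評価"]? 1.2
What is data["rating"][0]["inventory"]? 420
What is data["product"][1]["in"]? False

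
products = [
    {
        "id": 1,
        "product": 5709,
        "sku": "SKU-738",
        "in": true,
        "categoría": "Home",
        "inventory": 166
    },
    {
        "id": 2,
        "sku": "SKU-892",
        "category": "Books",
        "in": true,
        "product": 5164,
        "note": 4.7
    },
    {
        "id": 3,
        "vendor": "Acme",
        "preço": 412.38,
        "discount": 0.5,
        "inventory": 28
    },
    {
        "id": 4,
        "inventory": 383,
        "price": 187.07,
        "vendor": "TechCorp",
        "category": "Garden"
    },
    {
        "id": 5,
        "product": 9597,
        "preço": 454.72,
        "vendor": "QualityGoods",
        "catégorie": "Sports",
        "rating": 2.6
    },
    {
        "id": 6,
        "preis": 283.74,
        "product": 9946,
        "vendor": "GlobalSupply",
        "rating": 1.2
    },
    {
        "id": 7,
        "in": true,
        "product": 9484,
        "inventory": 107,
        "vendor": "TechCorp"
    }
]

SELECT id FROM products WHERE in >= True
[1, 2, 7]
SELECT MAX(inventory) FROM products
383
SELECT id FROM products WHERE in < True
[]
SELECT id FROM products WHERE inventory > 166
[4]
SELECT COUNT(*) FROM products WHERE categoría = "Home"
1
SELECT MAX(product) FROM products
9946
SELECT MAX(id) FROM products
7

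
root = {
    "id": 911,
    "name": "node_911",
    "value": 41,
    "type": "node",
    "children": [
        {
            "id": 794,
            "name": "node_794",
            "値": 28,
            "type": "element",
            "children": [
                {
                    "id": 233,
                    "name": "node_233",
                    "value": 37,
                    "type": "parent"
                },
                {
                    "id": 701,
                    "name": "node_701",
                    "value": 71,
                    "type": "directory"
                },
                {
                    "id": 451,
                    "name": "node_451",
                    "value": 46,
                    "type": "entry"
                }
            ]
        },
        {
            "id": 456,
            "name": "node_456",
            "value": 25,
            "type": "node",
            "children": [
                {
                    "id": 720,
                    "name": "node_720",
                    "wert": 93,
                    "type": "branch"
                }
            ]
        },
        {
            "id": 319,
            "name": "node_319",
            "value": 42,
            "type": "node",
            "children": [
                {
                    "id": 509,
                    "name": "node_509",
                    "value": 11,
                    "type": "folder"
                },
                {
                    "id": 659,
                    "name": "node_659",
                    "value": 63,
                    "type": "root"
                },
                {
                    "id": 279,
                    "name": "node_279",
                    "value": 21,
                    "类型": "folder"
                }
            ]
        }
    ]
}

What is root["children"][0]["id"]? 794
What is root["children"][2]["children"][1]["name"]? "node_659"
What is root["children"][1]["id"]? 456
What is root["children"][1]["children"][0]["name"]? "node_720"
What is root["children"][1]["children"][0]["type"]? "branch"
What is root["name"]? "node_911"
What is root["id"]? 911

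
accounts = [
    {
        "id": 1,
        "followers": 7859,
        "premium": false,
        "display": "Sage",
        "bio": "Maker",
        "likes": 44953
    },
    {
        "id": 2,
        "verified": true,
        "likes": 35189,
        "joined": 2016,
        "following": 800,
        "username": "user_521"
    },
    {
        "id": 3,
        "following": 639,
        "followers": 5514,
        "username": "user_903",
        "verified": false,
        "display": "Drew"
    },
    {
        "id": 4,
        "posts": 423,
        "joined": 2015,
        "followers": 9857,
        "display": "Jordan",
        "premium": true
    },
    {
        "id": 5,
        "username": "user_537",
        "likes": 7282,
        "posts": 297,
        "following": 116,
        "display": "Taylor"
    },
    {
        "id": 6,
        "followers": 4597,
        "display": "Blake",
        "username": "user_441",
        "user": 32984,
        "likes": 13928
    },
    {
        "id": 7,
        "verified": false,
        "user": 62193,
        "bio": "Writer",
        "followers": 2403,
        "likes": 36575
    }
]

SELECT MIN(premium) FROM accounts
False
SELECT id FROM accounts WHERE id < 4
[1, 2, 3]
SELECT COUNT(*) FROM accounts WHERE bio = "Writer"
1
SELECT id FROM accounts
[1, 2, 3, 4, 5, 6, 7]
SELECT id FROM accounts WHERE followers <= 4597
[6, 7]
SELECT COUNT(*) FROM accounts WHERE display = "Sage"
1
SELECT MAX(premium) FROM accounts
True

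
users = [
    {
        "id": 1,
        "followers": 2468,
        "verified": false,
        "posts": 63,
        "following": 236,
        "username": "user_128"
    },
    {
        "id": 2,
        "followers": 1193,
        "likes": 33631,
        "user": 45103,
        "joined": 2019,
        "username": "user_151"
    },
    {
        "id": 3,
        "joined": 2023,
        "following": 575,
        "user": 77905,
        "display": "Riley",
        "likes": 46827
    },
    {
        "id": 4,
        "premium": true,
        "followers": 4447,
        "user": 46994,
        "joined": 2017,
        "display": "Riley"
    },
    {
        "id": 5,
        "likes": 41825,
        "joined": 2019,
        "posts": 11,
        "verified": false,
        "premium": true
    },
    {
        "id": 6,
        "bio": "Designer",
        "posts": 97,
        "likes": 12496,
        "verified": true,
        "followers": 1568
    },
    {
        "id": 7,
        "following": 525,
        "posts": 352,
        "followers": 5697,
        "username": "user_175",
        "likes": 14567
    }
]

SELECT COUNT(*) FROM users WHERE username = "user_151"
1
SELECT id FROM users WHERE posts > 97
[7]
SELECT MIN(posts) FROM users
11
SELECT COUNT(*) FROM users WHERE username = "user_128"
1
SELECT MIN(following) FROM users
236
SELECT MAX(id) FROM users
7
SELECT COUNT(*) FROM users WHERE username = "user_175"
1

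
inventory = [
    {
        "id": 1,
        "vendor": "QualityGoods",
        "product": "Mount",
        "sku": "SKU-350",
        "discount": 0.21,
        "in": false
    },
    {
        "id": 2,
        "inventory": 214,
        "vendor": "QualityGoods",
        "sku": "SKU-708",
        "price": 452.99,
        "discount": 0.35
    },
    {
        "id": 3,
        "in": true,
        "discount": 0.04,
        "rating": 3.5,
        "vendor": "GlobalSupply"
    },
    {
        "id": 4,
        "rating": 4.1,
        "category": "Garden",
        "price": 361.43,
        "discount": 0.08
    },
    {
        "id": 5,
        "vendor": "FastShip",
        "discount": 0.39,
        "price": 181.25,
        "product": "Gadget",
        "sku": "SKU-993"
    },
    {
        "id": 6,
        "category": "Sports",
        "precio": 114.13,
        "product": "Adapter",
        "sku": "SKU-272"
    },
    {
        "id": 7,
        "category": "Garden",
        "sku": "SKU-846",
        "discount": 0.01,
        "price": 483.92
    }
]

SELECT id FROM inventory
[1, 2, 3, 4, 5, 6, 7]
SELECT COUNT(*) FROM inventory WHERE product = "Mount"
1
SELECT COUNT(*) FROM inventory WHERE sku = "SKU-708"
1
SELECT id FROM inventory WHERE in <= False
[1]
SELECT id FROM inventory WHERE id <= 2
[1, 2]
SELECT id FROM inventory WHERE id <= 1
[1]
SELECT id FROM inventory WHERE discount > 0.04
[1, 2, 4, 5]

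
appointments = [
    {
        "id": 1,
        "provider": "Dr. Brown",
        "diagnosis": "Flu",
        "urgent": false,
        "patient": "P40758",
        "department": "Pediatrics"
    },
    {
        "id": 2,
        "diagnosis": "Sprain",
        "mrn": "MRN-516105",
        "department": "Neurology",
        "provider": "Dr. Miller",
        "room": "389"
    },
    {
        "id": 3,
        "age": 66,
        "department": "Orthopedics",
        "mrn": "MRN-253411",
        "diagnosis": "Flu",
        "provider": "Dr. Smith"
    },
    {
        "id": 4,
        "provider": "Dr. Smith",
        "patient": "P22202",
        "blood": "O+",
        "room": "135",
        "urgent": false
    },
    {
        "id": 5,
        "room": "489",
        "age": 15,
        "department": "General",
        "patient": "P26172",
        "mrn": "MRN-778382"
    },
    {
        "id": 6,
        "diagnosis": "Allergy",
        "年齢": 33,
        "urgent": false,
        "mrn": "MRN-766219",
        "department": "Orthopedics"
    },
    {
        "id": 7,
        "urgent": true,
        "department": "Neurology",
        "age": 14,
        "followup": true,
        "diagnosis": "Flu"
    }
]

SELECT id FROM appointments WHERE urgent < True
[1, 4, 6]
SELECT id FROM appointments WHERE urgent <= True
[1, 4, 6, 7]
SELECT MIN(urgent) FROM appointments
False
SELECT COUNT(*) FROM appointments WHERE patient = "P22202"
1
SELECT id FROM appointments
[1, 2, 3, 4, 5, 6, 7]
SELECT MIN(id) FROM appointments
1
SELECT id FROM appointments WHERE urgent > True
[]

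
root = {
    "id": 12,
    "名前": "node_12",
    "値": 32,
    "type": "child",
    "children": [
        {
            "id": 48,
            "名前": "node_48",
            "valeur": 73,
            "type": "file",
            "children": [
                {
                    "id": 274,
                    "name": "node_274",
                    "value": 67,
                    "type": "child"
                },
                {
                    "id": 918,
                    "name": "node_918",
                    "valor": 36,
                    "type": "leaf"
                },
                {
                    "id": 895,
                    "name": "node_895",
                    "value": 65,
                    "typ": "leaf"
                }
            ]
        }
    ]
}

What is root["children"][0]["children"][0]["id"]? 274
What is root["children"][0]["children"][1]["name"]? "node_918"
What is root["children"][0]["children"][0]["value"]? 67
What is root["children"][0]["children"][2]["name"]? "node_895"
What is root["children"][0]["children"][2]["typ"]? "leaf"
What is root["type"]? "child"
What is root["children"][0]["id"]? 48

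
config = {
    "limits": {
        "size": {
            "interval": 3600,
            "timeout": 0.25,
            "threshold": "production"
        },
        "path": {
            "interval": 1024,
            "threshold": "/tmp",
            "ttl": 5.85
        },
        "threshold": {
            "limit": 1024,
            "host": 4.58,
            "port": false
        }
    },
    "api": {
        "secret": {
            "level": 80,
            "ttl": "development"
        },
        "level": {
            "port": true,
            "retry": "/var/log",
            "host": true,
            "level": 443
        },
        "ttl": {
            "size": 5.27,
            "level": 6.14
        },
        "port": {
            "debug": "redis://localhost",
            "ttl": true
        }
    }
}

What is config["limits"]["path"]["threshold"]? "/tmp"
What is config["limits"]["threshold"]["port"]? False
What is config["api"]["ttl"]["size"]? 5.27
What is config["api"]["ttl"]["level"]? 6.14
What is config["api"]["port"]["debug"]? "redis://localhost"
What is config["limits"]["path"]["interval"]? 1024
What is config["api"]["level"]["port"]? True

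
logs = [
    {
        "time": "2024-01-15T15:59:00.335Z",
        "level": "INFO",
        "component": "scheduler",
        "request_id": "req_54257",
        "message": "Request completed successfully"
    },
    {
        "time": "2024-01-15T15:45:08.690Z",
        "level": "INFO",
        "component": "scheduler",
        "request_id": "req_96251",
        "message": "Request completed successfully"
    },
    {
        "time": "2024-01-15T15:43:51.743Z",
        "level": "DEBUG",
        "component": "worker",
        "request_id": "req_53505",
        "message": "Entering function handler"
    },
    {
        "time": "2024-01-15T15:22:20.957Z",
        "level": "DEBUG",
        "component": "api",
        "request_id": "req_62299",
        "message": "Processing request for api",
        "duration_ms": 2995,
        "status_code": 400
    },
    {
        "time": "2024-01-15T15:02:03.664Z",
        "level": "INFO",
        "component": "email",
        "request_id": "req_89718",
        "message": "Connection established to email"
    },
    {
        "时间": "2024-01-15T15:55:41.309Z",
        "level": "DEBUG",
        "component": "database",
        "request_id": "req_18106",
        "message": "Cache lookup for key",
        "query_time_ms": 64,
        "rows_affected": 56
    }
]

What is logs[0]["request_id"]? "req_54257"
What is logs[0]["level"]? "INFO"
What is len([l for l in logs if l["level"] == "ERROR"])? 0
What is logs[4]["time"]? "2024-01-15T15:02:03.664Z"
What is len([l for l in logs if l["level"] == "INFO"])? 3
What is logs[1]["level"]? "INFO"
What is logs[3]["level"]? "DEBUG"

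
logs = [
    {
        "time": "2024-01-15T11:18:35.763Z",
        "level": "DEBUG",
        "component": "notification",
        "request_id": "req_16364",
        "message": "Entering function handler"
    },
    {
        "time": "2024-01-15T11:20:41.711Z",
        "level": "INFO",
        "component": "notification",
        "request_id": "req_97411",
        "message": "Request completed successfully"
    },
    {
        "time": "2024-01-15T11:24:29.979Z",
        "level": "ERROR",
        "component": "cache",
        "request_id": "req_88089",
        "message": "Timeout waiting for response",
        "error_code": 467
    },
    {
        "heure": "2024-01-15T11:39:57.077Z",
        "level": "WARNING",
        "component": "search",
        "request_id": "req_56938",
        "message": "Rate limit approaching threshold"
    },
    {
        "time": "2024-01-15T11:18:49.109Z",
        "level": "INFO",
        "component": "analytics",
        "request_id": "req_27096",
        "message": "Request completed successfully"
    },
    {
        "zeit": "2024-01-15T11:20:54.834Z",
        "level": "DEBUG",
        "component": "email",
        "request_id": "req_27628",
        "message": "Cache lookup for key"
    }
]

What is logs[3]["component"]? "search"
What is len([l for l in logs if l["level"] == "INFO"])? 2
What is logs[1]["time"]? "2024-01-15T11:20:41.711Z"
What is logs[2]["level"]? "ERROR"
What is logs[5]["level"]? "DEBUG"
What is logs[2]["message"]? "Timeout waiting for response"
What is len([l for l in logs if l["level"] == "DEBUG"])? 2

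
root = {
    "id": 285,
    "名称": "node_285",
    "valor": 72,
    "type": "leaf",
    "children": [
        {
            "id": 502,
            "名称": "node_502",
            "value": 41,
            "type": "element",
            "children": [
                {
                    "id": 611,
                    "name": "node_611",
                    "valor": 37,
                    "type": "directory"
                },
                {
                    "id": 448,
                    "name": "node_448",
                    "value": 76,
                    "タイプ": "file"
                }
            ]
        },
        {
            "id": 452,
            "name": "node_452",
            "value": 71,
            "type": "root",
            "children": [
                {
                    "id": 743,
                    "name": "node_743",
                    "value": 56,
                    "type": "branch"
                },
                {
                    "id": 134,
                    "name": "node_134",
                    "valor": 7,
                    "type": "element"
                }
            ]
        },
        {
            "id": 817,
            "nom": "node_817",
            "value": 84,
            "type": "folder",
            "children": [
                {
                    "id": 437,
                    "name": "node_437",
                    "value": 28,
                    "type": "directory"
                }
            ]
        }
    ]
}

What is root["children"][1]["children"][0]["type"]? "branch"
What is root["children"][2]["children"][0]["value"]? 28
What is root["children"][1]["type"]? "root"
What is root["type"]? "leaf"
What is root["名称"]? "node_285"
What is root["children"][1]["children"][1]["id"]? 134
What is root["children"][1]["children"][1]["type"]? "element"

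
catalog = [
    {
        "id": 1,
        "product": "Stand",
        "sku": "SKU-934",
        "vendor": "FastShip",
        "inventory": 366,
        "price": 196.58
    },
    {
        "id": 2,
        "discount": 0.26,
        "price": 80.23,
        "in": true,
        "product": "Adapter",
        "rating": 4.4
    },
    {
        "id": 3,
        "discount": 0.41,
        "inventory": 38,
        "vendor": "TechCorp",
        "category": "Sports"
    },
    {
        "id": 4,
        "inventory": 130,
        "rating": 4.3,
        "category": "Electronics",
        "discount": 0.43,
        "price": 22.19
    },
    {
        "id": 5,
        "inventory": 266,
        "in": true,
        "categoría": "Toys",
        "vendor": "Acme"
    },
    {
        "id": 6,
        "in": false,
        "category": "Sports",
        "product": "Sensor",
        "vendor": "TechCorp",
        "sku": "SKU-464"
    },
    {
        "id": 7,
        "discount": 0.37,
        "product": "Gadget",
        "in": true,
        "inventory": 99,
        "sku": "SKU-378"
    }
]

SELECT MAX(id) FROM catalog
7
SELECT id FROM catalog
[1, 2, 3, 4, 5, 6, 7]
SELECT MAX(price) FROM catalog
196.58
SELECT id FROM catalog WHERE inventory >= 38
[1, 3, 4, 5, 7]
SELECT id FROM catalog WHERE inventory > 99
[1, 4, 5]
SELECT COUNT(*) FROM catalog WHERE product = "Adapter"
1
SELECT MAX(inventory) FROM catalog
366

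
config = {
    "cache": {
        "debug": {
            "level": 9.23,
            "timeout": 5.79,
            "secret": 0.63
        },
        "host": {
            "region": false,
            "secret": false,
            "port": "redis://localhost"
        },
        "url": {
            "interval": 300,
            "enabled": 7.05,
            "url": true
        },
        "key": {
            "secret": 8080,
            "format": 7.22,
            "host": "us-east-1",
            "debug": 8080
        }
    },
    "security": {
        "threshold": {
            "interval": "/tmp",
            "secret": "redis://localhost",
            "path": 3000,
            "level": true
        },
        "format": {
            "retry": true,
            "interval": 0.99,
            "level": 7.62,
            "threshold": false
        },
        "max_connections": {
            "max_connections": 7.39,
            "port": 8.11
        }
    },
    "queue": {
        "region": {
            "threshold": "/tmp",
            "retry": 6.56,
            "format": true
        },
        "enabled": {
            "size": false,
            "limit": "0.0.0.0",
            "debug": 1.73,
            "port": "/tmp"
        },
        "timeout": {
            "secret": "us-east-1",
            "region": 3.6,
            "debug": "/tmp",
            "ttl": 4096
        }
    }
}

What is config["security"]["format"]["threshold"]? False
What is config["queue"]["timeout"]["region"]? 3.6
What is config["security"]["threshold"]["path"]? 3000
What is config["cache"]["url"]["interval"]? 300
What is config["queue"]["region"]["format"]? True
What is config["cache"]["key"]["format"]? 7.22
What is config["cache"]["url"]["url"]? True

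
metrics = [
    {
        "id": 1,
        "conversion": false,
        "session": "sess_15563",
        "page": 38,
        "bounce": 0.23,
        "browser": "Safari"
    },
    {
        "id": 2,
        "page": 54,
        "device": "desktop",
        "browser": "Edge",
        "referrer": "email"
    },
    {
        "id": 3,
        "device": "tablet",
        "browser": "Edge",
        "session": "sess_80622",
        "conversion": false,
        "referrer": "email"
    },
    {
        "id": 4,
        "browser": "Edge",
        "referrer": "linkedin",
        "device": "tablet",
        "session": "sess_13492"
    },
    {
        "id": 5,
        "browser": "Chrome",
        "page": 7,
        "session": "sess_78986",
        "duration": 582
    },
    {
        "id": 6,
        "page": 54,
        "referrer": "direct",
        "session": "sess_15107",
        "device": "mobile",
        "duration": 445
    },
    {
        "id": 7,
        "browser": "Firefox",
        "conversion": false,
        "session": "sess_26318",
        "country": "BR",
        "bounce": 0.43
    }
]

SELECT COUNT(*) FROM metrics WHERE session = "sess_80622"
1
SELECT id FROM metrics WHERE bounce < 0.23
[]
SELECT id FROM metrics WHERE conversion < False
[]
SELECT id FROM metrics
[1, 2, 3, 4, 5, 6, 7]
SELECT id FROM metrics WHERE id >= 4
[4, 5, 6, 7]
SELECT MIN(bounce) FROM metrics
0.23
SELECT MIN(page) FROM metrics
7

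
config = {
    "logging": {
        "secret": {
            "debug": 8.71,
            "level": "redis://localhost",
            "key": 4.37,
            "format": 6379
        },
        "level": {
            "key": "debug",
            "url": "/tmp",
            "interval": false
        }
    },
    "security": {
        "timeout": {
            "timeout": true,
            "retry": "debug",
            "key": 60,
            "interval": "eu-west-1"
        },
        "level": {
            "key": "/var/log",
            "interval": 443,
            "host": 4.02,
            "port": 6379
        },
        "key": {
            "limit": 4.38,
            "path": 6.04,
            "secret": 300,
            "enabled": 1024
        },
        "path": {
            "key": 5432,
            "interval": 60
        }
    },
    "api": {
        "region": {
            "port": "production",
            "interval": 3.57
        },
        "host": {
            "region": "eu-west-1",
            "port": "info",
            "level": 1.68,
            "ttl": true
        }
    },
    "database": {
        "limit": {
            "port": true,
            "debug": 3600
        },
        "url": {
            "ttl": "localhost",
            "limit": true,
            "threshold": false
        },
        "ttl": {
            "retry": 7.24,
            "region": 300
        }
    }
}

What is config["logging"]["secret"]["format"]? 6379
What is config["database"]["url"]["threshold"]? False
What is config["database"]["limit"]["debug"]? 3600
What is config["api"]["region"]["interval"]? 3.57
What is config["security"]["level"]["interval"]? 443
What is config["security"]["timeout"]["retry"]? "debug"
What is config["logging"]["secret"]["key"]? 4.37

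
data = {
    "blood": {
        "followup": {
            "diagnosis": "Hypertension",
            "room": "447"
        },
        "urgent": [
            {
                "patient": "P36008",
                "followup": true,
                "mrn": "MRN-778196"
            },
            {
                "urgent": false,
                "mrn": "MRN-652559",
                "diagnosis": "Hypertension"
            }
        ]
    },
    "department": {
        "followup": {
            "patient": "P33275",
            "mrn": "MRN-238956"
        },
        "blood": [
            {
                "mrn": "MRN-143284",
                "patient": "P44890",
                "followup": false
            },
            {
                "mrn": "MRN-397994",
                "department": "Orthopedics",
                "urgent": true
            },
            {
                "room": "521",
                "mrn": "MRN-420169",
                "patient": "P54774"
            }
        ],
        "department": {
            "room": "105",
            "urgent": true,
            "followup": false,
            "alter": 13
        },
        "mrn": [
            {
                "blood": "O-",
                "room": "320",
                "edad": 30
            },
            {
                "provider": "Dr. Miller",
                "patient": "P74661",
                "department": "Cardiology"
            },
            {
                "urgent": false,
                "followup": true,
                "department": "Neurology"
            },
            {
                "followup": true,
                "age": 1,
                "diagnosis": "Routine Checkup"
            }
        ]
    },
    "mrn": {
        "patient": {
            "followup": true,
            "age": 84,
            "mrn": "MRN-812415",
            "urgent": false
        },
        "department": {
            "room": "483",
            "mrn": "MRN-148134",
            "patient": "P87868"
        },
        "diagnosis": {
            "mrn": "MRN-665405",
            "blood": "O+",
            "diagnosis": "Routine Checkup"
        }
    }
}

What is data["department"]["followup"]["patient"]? "P33275"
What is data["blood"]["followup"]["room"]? "447"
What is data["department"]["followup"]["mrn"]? "MRN-238956"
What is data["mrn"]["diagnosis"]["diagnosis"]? "Routine Checkup"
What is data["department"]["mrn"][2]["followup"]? True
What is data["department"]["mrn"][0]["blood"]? "O-"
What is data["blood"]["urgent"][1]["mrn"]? "MRN-652559"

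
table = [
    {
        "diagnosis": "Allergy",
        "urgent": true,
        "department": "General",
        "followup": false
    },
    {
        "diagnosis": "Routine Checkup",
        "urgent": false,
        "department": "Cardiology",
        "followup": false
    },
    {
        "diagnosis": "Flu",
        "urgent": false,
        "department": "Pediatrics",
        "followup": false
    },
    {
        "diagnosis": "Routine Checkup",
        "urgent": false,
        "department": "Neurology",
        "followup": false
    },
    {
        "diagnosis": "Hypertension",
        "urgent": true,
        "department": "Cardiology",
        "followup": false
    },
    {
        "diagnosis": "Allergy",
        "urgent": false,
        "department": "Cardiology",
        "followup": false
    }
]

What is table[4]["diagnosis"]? "Hypertension"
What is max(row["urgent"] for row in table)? True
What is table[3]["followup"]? False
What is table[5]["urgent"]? False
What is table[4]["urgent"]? True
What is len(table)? 6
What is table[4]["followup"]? False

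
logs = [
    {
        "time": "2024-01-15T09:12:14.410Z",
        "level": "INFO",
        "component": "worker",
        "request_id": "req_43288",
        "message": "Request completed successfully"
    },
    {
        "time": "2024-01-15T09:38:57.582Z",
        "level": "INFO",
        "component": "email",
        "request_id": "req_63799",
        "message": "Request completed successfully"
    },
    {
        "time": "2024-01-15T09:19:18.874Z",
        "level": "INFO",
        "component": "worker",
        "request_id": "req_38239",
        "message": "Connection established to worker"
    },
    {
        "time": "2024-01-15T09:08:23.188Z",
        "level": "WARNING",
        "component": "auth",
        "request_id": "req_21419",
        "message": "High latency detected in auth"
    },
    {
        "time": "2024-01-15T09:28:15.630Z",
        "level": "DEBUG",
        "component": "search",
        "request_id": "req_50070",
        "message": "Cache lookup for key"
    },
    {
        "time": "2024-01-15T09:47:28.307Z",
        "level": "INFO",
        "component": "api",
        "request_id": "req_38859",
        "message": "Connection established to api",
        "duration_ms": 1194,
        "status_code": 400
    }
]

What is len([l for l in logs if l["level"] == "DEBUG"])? 1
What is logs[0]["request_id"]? "req_43288"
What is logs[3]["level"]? "WARNING"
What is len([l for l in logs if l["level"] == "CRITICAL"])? 0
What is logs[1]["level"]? "INFO"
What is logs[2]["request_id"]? "req_38239"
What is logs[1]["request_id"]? "req_63799"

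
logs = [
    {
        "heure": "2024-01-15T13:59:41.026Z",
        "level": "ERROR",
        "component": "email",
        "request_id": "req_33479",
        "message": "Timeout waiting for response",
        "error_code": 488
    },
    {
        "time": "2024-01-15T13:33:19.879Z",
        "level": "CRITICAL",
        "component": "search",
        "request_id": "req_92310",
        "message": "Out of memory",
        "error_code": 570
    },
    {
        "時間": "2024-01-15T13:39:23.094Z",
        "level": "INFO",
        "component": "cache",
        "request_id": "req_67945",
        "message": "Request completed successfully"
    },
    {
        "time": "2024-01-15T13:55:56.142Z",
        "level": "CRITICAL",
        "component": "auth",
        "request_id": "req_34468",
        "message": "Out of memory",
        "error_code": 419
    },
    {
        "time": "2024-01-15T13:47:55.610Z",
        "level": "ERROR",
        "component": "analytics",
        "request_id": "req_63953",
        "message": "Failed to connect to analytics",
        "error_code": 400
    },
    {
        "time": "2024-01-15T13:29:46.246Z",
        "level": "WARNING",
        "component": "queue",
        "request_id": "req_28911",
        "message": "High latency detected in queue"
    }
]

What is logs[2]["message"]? "Request completed successfully"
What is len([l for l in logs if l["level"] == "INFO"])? 1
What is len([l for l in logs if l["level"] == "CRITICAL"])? 2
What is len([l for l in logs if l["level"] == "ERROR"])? 2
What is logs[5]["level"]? "WARNING"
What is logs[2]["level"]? "INFO"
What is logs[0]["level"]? "ERROR"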